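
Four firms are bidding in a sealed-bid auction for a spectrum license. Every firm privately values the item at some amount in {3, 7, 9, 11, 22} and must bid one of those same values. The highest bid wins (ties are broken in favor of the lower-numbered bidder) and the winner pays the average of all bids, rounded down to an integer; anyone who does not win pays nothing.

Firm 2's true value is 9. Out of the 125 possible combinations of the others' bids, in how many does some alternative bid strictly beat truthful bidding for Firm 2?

Others bid (3, 3, 11): truth gives 0; bid 11 gives 2 > 0. Violating.
Others bid (3, 7, 11): truth gives 0; bid 11 gives 1 > 0. Violating.
Others bid (3, 9, 11): truth gives 0; bid 11 gives 1 > 0. Violating.
Others bid (3, 11, 3): truth gives 0; bid 11 gives 2 > 0. Violating.
Others bid (3, 3, 3): truth gives 5; no alternative beats it.
Others bid (3, 3, 7): truth gives 4; no alternative beats it.
(Checking all 125 profiles: 16 have a profitable deviation, 109 do not.)

16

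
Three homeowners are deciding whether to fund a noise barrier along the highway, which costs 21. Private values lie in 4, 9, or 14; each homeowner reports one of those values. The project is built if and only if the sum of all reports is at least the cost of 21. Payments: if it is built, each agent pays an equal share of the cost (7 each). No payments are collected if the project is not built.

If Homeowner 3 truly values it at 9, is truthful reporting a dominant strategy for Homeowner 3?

Consider the case where Homeowner 1 reports 4 and Homeowner 2 reports 4.
Truthful report 9: project not built, utility 0.
Report 14 instead: project built, pays 7, utility 9 - 7 = 2.
Since 2 > 0, reporting 14 is strictly better here, so truthful reporting is not dominant.

No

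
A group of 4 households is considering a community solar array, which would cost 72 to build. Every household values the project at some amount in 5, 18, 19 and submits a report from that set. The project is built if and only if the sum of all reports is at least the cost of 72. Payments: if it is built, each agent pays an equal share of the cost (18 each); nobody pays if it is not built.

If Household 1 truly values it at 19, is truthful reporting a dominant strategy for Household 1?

Yes

Check each profile of the others' reports and compare truth against every alternative report.
Others report (18, 18, 18): truth gives 1, best alternative gives 1.
Others report (18, 18, 19): truth gives 1, best alternative gives 1.
Others report (18, 19, 18): truth gives 1, best alternative gives 1.
Others report (18, 19, 19): truth gives 1, best alternative gives 1.
Others report (19, 18, 18): truth gives 1, best alternative gives 1.
Others report (19, 18, 19): truth gives 1, best alternative gives 1.
(Remaining 21 profiles checked similarly; truth is weakly best in each.)
In every case the truthful report is at least as good as any alternative, so it is a dominant strategy.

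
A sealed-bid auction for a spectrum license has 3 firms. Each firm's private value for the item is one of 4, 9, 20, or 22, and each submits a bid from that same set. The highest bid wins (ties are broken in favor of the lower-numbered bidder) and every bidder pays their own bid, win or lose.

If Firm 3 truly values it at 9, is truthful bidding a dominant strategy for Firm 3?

Consider the case where Firm 1 bids 4 and Firm 2 bids 9.
Truthful bid 9: loses but pays 9, utility -9.
Bid 4 instead: loses but pays 4, utility -4.
Since -4 > -9, bidding 4 is strictly better here, so truthful bidding is not dominant.

No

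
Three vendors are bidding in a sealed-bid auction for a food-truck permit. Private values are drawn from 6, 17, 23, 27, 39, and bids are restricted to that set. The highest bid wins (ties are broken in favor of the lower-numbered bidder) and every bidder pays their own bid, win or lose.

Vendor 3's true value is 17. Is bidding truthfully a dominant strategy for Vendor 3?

No

Consider the case where Vendor 1 bids 6 and Vendor 2 bids 17.
Truthful bid 17: loses but pays 17, utility -17.
Bid 6 instead: loses but pays 6, utility -6.
Since -6 > -17, bidding 6 is strictly better here, so truthful bidding is not dominant.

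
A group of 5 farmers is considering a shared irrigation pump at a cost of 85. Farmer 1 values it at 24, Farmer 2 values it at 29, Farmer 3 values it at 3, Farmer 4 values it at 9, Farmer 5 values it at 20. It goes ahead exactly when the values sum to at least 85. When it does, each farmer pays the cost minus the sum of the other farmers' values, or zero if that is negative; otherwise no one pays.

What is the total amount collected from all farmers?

85

Total value 85 ≥ cost 85, so it is built.
Farmer 1: others sum to 61; max(0, 85 - 61) = 24.
Farmer 2: others sum to 56; max(0, 85 - 56) = 29.
Farmer 3: others sum to 82; max(0, 85 - 82) = 3.
Farmer 4: others sum to 76; max(0, 85 - 76) = 9.
Farmer 5: others sum to 65; max(0, 85 - 65) = 20.
Total collected = 24 + 29 + 3 + 9 + 20 = 85.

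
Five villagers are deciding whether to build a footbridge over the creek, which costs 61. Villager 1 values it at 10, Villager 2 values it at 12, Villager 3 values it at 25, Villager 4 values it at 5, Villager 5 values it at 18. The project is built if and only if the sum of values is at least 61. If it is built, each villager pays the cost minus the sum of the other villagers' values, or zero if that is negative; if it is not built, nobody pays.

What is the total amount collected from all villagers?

Total value 70 ≥ cost 61, so it is built.
Villager 1: others sum to 60; max(0, 61 - 60) = 1.
Villager 2: others sum to 58; max(0, 61 - 58) = 3.
Villager 3: others sum to 45; max(0, 61 - 45) = 16.
Villager 4: others sum to 65; max(0, 61 - 65) = 0.
Villager 5: others sum to 52; max(0, 61 - 52) = 9.
Total collected = 1 + 3 + 16 + 0 + 9 = 29.

29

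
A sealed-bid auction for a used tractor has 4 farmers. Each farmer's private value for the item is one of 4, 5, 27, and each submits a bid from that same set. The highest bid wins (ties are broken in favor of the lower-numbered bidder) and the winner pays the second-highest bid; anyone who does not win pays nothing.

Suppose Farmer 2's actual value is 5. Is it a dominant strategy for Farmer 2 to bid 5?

Yes

Check each profile of the others' bids and compare truth against every alternative bid.
Others bid (4, 4, 4): truth gives 1, best alternative gives 1.
Others bid (4, 4, 5): truth gives 0, best alternative gives 0.
Others bid (4, 4, 27): truth gives 0, best alternative gives 0.
Others bid (4, 5, 4): truth gives 0, best alternative gives 0.
Others bid (4, 5, 5): truth gives 0, best alternative gives 0.
Others bid (4, 5, 27): truth gives 0, best alternative gives 0.
(Remaining 21 profiles checked similarly; truth is weakly best in each.)
In every case the truthful bid is at least as good as any alternative, so it is a dominant strategy.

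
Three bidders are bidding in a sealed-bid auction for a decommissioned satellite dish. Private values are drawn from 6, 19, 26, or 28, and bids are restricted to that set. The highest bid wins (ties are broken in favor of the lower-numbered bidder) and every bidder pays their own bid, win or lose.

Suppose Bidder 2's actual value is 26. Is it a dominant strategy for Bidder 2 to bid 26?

No

Consider the case where Bidder 1 bids 6 and Bidder 3 bids 6.
Truthful bid 26: wins, pays 26, utility 26 - 26 = 0.
Bid 19 instead: wins, pays 19, utility 26 - 19 = 7.
Since 7 > 0, bidding 19 is strictly better here, so truthful bidding is not dominant.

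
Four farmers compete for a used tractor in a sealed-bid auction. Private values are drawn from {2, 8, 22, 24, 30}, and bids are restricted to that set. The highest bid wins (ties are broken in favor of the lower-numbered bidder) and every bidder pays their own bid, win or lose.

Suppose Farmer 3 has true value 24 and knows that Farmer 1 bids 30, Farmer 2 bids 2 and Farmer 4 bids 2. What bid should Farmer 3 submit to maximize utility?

Bid 2: loses but pays 2, utility -2.
Bid 8: loses but pays 8, utility -8.
Bid 22: loses but pays 22, utility -22.
Bid 24: loses but pays 24, utility -24.
Bid 30: loses but pays 30, utility -30.
The best choice is 2 with utility -2.

2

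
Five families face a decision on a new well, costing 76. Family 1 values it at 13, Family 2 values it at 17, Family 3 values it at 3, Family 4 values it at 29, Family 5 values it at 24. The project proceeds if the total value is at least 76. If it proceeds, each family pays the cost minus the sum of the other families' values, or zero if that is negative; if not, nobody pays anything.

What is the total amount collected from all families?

Total value 86 ≥ cost 76, so it is built.
Family 1: others sum to 73; max(0, 76 - 73) = 3.
Family 2: others sum to 69; max(0, 76 - 69) = 7.
Family 3: others sum to 83; max(0, 76 - 83) = 0.
Family 4: others sum to 57; max(0, 76 - 57) = 19.
Family 5: others sum to 62; max(0, 76 - 62) = 14.
Total collected = 3 + 7 + 0 + 19 + 14 = 43.

43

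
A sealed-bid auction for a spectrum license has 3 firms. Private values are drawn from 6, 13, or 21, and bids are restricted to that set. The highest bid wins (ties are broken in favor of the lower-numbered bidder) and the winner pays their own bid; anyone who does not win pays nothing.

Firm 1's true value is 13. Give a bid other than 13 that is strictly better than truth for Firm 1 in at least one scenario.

Suppose Firm 2 bids 6 and Firm 3 bids 6.
Bid 13: wins, pays 13, utility 13 - 13 = 0.
Bid 6: wins, pays 6, utility 13 - 6 = 7.
So bidding 6 beats truth here (7 > 0).

6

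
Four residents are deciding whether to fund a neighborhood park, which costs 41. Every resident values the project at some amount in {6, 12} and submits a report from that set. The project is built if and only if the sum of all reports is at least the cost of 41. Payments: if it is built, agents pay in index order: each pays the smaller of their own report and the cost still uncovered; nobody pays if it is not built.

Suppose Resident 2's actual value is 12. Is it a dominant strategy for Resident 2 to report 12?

Consider the case where Resident 1 reports 12, Resident 3 reports 12 and Resident 4 reports 12.
Truthful report 12: project built, pays 12, utility 12 - 12 = 0.
Report 6 instead: project built, pays 6, utility 12 - 6 = 6.
Since 6 > 0, reporting 6 is strictly better here, so truthful reporting is not dominant.

No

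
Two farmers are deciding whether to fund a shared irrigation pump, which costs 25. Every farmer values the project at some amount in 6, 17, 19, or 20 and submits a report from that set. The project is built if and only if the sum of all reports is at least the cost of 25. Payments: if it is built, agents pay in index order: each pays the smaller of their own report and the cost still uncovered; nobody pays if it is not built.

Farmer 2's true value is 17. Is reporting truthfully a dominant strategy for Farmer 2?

Yes

Check each profile of the others' reports and compare truth against every alternative report.
Others report (20): truth gives 12, best alternative gives 12.
Others report (19): truth gives 11, best alternative gives 11.
Others report (17): truth gives 9, best alternative gives 9.
Others report (6): truth gives 0, best alternative gives 0.
In every case the truthful report is at least as good as any alternative, so it is a dominant strategy.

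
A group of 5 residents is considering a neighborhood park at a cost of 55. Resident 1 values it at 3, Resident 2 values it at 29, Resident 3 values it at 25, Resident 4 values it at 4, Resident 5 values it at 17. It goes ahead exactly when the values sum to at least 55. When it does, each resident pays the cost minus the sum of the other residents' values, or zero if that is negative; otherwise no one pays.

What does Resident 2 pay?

6

Total value 78 ≥ cost 55, so the project is built.
The other residents' values sum to 49.
Cost minus that sum is 55 - 49 = 6.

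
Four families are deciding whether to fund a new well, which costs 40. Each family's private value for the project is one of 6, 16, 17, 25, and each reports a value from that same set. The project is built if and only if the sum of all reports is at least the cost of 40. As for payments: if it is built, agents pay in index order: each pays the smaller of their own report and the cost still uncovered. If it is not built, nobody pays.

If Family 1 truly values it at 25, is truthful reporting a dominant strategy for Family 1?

Consider the case where Family 2 reports 6, Family 3 reports 6 and Family 4 reports 16.
Truthful report 25: project built, pays 25, utility 25 - 25 = 0.
Report 16 instead: project built, pays 16, utility 25 - 16 = 9.
Since 9 > 0, reporting 16 is strictly better here, so truthful reporting is not dominant.

No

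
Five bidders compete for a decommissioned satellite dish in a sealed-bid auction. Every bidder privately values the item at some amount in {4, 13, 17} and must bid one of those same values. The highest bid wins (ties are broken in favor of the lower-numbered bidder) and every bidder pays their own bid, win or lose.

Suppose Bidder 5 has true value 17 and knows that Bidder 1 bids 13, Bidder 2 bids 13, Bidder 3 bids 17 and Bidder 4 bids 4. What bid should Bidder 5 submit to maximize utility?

4

Bid 4: loses but pays 4, utility -4.
Bid 13: loses but pays 13, utility -13.
Bid 17: loses but pays 17, utility -17.
The best choice is 4 with utility -4.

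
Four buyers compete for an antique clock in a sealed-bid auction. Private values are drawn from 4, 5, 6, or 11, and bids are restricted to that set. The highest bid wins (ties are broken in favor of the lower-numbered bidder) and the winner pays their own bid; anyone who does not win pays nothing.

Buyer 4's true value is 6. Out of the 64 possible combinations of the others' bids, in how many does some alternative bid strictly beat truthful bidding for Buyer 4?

1

Others bid (4, 4, 4): truth gives 0; bid 5 gives 1 > 0. Violating.
Others bid (4, 4, 5): truth gives 0; no alternative beats it.
Others bid (4, 4, 6): truth gives 0; no alternative beats it.
(Checking all 64 profiles: 1 has a profitable deviation, 63 do not.)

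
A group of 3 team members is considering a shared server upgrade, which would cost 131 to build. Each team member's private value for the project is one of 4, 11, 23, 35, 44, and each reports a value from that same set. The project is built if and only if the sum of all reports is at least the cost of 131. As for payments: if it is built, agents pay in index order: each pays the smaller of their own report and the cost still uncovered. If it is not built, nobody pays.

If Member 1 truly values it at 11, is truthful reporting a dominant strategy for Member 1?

Yes

Check each profile of the others' reports and compare truth against every alternative report.
Others report (4, 4): truth gives 0, best alternative gives 0.
Others report (4, 11): truth gives 0, best alternative gives 0.
Others report (4, 23): truth gives 0, best alternative gives 0.
Others report (4, 35): truth gives 0, best alternative gives 0.
Others report (4, 44): truth gives 0, best alternative gives 0.
Others report (11, 4): truth gives 0, best alternative gives 0.
(Remaining 19 profiles checked similarly; truth is weakly best in each.)
In every case the truthful report is at least as good as any alternative, so it is a dominant strategy.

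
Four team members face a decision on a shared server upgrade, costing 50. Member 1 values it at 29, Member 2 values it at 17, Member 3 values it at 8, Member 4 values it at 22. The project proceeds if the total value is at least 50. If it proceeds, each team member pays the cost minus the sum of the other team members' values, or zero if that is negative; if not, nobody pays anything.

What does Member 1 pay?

3

Total value 76 ≥ cost 50, so the project is built.
The other team members' values sum to 47.
Cost minus that sum is 50 - 47 = 3.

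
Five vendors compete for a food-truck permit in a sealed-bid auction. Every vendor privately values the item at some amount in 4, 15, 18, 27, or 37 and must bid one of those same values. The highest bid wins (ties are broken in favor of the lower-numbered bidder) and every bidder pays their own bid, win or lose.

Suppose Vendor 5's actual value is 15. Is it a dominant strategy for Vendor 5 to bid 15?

Consider the case where Vendor 1 bids 4, Vendor 2 bids 4, Vendor 3 bids 4 and Vendor 4 bids 15.
Truthful bid 15: loses but pays 15, utility -15.
Bid 4 instead: loses but pays 4, utility -4.
Since -4 > -15, bidding 4 is strictly better here, so truthful bidding is not dominant.

No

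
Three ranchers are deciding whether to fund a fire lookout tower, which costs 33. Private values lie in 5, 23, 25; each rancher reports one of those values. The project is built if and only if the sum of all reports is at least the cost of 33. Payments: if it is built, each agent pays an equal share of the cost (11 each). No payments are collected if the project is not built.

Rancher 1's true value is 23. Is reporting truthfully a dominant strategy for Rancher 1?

Check each profile of the others' reports and compare truth against every alternative report.
Others report (5, 5): truth gives 12, best alternative gives 12.
Others report (5, 23): truth gives 12, best alternative gives 12.
Others report (5, 25): truth gives 12, best alternative gives 12.
Others report (23, 5): truth gives 12, best alternative gives 12.
Others report (23, 23): truth gives 12, best alternative gives 12.
Others report (23, 25): truth gives 12, best alternative gives 12.
(Remaining 3 profiles checked similarly; truth is weakly best in each.)
In every case the truthful report is at least as good as any alternative, so it is a dominant strategy.

Yes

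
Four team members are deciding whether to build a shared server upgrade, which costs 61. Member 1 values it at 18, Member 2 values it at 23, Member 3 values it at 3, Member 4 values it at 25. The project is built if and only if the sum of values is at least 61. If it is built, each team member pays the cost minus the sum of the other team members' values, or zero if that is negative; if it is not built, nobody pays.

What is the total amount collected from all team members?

Total value 69 ≥ cost 61, so it is built.
Member 1: others sum to 51; max(0, 61 - 51) = 10.
Member 2: others sum to 46; max(0, 61 - 46) = 15.
Member 3: others sum to 66; max(0, 61 - 66) = 0.
Member 4: others sum to 44; max(0, 61 - 44) = 17.
Total collected = 10 + 15 + 0 + 17 = 42.

42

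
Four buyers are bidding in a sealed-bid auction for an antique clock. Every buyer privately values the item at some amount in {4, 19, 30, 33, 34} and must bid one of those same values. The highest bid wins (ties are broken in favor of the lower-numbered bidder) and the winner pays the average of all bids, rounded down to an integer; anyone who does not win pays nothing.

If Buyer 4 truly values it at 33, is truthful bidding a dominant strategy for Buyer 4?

Consider the case where Buyer 1 bids 4, Buyer 2 bids 4 and Buyer 3 bids 4.
Truthful bid 33: wins, pays 11, utility 33 - 11 = 22.
Bid 19 instead: wins, pays 7, utility 33 - 7 = 26.
Since 26 > 22, bidding 19 is strictly better here, so truthful bidding is not dominant.

No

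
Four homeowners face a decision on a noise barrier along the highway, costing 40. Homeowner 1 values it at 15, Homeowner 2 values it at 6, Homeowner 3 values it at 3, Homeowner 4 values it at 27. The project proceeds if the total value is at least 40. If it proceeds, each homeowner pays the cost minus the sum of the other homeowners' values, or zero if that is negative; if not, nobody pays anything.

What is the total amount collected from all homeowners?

Total value 51 ≥ cost 40, so it is built.
Homeowner 1: others sum to 36; max(0, 40 - 36) = 4.
Homeowner 2: others sum to 45; max(0, 40 - 45) = 0.
Homeowner 3: others sum to 48; max(0, 40 - 48) = 0.
Homeowner 4: others sum to 24; max(0, 40 - 24) = 16.
Total collected = 4 + 0 + 0 + 16 = 20.

20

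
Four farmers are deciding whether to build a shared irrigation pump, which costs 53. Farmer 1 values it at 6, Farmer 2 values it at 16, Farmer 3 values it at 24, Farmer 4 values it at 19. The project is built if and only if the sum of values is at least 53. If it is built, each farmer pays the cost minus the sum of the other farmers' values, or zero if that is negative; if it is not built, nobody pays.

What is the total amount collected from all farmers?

Total value 65 ≥ cost 53, so it is built.
Farmer 1: others sum to 59; max(0, 53 - 59) = 0.
Farmer 2: others sum to 49; max(0, 53 - 49) = 4.
Farmer 3: others sum to 41; max(0, 53 - 41) = 12.
Farmer 4: others sum to 46; max(0, 53 - 46) = 7.
Total collected = 0 + 4 + 12 + 7 = 23.

23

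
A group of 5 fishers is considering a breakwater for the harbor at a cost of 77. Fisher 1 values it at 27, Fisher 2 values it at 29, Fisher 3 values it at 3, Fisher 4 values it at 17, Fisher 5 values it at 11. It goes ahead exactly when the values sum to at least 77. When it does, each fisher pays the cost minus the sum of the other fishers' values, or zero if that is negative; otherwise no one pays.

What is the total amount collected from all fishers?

44

Total value 87 ≥ cost 77, so it is built.
Fisher 1: others sum to 60; max(0, 77 - 60) = 17.
Fisher 2: others sum to 58; max(0, 77 - 58) = 19.
Fisher 3: others sum to 84; max(0, 77 - 84) = 0.
Fisher 4: others sum to 70; max(0, 77 - 70) = 7.
Fisher 5: others sum to 76; max(0, 77 - 76) = 1.
Total collected = 17 + 19 + 0 + 7 + 1 = 44.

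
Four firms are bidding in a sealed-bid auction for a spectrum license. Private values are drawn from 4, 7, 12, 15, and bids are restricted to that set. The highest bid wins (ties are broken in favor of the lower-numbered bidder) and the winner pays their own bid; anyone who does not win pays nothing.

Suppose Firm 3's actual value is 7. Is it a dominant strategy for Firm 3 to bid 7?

Check each profile of the others' bids and compare truth against every alternative bid.
Others bid (4, 4, 4): truth gives 0, best alternative gives 0.
Others bid (4, 4, 7): truth gives 0, best alternative gives 0.
Others bid (4, 4, 12): truth gives 0, best alternative gives 0.
Others bid (4, 4, 15): truth gives 0, best alternative gives 0.
Others bid (4, 7, 4): truth gives 0, best alternative gives 0.
Others bid (4, 7, 7): truth gives 0, best alternative gives 0.
(Remaining 58 profiles checked similarly; truth is weakly best in each.)
In every case the truthful bid is at least as good as any alternative, so it is a dominant strategy.

Yes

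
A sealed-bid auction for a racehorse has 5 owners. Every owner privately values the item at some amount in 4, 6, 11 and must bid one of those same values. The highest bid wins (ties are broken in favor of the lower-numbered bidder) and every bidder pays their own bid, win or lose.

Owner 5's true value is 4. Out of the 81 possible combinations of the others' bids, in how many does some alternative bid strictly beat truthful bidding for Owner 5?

Others bid (4, 4, 4, 4): truth gives -4; bid 6 gives -2 > -4. Violating.
Others bid (4, 4, 4, 6): truth gives -4; no alternative beats it.
Others bid (4, 4, 4, 11): truth gives -4; no alternative beats it.
(Checking all 81 profiles: 1 has a profitable deviation, 80 do not.)

1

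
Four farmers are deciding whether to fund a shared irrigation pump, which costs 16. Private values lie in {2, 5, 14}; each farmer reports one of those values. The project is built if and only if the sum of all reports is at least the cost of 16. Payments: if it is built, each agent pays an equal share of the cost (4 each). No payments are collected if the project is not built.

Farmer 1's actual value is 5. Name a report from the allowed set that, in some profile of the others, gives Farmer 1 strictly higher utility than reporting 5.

Suppose Farmer 2 reports 2, Farmer 3 reports 2 and Farmer 4 reports 2.
Report 5: project not built, utility 0.
Report 14: project built, pays 4, utility 5 - 4 = 1.
So reporting 14 beats truth here (1 > 0).

14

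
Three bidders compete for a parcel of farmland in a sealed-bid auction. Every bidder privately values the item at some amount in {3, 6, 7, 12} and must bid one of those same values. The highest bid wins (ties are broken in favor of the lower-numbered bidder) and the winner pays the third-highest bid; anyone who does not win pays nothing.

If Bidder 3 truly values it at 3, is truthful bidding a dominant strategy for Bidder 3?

Check each profile of the others' bids and compare truth against every alternative bid.
Others bid (3, 3): truth gives 0, best alternative gives 0.
Others bid (3, 6): truth gives 0, best alternative gives 0.
Others bid (3, 7): truth gives 0, best alternative gives 0.
Others bid (3, 12): truth gives 0, best alternative gives 0.
Others bid (6, 3): truth gives 0, best alternative gives 0.
Others bid (6, 6): truth gives 0, best alternative gives 0.
(Remaining 10 profiles checked similarly; truth is weakly best in each.)
In every case the truthful bid is at least as good as any alternative, so it is a dominant strategy.

Yes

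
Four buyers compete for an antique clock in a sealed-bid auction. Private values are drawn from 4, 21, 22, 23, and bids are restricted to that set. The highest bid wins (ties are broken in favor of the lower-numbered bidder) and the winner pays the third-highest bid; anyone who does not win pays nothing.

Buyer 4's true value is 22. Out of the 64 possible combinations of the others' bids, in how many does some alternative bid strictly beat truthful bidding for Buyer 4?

12

Others bid (4, 4, 22): truth gives 0; bid 23 gives 18 > 0. Violating.
Others bid (4, 21, 22): truth gives 0; bid 23 gives 1 > 0. Violating.
Others bid (4, 22, 4): truth gives 0; bid 23 gives 18 > 0. Violating.
Others bid (4, 22, 21): truth gives 0; bid 23 gives 1 > 0. Violating.
Others bid (4, 4, 4): truth gives 18; no alternative beats it.
Others bid (4, 4, 21): truth gives 18; no alternative beats it.
(Checking all 64 profiles: 12 have a profitable deviation, 52 do not.)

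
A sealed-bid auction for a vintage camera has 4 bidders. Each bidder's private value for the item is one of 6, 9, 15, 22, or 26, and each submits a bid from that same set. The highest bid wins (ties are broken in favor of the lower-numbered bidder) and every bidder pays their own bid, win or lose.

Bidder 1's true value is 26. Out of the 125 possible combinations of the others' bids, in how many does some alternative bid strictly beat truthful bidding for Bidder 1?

Others bid (6, 6, 6): truth gives 0; bid 6 gives 20 > 0. Violating.
Others bid (6, 6, 9): truth gives 0; bid 9 gives 17 > 0. Violating.
Others bid (6, 6, 15): truth gives 0; bid 15 gives 11 > 0. Violating.
Others bid (6, 6, 22): truth gives 0; bid 22 gives 4 > 0. Violating.
Others bid (6, 6, 26): truth gives 0; no alternative beats it.
Others bid (6, 9, 26): truth gives 0; no alternative beats it.
(Checking all 125 profiles: 64 have a profitable deviation, 61 do not.)

64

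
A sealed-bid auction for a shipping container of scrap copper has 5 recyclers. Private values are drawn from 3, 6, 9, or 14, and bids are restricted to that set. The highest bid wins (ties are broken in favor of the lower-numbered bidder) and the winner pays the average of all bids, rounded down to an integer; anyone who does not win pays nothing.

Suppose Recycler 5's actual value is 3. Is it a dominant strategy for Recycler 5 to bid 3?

Check each profile of the others' bids and compare truth against every alternative bid.
Others bid (3, 3, 3, 3): truth gives 0, best alternative gives 0.
Others bid (3, 3, 3, 6): truth gives 0, best alternative gives 0.
Others bid (3, 3, 3, 9): truth gives 0, best alternative gives 0.
Others bid (3, 3, 3, 14): truth gives 0, best alternative gives 0.
Others bid (3, 3, 6, 3): truth gives 0, best alternative gives 0.
Others bid (3, 3, 6, 6): truth gives 0, best alternative gives 0.
(Remaining 250 profiles checked similarly; truth is weakly best in each.)
In every case the truthful bid is at least as good as any alternative, so it is a dominant strategy.

Yes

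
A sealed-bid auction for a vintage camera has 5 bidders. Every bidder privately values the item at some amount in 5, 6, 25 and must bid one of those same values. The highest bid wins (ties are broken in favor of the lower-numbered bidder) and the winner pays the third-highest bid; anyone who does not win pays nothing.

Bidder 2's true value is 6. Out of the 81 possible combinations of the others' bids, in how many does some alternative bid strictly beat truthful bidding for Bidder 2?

4

Others bid (5, 5, 5, 25): truth gives 0; bid 25 gives 1 > 0. Violating.
Others bid (5, 5, 25, 5): truth gives 0; bid 25 gives 1 > 0. Violating.
Others bid (5, 25, 5, 5): truth gives 0; bid 25 gives 1 > 0. Violating.
Others bid (6, 5, 5, 5): truth gives 0; bid 25 gives 1 > 0. Violating.
Others bid (5, 5, 5, 5): truth gives 1; no alternative beats it.
Others bid (5, 5, 5, 6): truth gives 1; no alternative beats it.
(Checking all 81 profiles: 4 have a profitable deviation, 77 do not.)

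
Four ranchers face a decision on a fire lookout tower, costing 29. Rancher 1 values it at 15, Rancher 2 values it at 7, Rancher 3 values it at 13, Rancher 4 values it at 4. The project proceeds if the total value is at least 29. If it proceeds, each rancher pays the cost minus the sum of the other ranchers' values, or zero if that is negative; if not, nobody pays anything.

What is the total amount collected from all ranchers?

8

Total value 39 ≥ cost 29, so it is built.
Rancher 1: others sum to 24; max(0, 29 - 24) = 5.
Rancher 2: others sum to 32; max(0, 29 - 32) = 0.
Rancher 3: others sum to 26; max(0, 29 - 26) = 3.
Rancher 4: others sum to 35; max(0, 29 - 35) = 0.
Total collected = 5 + 0 + 3 + 0 = 8.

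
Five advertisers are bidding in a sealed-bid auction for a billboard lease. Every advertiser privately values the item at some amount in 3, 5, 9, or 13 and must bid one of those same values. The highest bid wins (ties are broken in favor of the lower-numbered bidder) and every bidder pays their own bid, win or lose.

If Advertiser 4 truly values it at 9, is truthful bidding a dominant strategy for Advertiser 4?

Consider the case where Advertiser 1 bids 3, Advertiser 2 bids 3, Advertiser 3 bids 3 and Advertiser 5 bids 3.
Truthful bid 9: wins, pays 9, utility 9 - 9 = 0.
Bid 5 instead: wins, pays 5, utility 9 - 5 = 4.
Since 4 > 0, bidding 5 is strictly better here, so truthful bidding is not dominant.

No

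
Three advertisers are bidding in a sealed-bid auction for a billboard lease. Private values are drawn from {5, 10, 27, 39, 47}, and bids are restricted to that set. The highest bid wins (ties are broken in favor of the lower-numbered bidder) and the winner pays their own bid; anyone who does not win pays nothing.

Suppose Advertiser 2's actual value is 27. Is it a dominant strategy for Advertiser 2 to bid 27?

Consider the case where Advertiser 1 bids 5 and Advertiser 3 bids 5.
Truthful bid 27: wins, pays 27, utility 27 - 27 = 0.
Bid 10 instead: wins, pays 10, utility 27 - 10 = 17.
Since 17 > 0, bidding 10 is strictly better here, so truthful bidding is not dominant.

No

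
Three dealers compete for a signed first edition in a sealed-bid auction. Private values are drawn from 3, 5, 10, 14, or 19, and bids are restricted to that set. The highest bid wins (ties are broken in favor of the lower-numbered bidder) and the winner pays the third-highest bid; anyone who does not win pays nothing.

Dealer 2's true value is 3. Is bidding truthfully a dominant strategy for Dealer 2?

Yes

Check each profile of the others' bids and compare truth against every alternative bid.
Others bid (3, 3): truth gives 0, best alternative gives 0.
Others bid (3, 5): truth gives 0, best alternative gives 0.
Others bid (3, 10): truth gives 0, best alternative gives 0.
Others bid (3, 14): truth gives 0, best alternative gives 0.
Others bid (3, 19): truth gives 0, best alternative gives 0.
Others bid (5, 3): truth gives 0, best alternative gives 0.
(Remaining 19 profiles checked similarly; truth is weakly best in each.)
In every case the truthful bid is at least as good as any alternative, so it is a dominant strategy.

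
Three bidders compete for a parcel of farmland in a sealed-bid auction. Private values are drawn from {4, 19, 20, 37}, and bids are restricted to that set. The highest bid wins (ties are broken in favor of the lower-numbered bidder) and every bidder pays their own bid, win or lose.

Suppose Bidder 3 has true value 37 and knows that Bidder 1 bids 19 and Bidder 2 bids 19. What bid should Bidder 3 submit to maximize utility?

20

Bid 4: loses but pays 4, utility -4.
Bid 19: loses but pays 19, utility -19.
Bid 20: wins, pays 20, utility 37 - 20 = 17.
Bid 37: wins, pays 37, utility 37 - 37 = 0.
The best choice is 20 with utility 17.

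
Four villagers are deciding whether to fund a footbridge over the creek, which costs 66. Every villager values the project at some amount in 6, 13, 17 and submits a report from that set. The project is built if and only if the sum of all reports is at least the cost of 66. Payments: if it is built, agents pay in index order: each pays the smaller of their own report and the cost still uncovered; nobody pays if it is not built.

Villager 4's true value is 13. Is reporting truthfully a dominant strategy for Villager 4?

Check each profile of the others' reports and compare truth against every alternative report.
Others report (6, 6, 6): truth gives 0, best alternative gives 0.
Others report (6, 6, 13): truth gives 0, best alternative gives 0.
Others report (6, 6, 17): truth gives 0, best alternative gives 0.
Others report (6, 13, 6): truth gives 0, best alternative gives 0.
Others report (6, 13, 13): truth gives 0, best alternative gives 0.
Others report (6, 13, 17): truth gives 0, best alternative gives 0.
(Remaining 21 profiles checked similarly; truth is weakly best in each.)
In every case the truthful report is at least as good as any alternative, so it is a dominant strategy.

Yes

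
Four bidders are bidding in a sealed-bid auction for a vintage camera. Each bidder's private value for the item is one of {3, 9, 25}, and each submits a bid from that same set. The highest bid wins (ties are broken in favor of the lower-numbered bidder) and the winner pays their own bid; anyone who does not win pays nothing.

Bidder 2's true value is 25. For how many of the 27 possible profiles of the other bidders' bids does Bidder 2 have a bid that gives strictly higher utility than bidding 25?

Others bid (3, 3, 3): truth gives 0; bid 9 gives 16 > 0. Violating.
Others bid (3, 3, 9): truth gives 0; bid 9 gives 16 > 0. Violating.
Others bid (3, 9, 3): truth gives 0; bid 9 gives 16 > 0. Violating.
Others bid (3, 9, 9): truth gives 0; bid 9 gives 16 > 0. Violating.
Others bid (3, 3, 25): truth gives 0; no alternative beats it.
Others bid (3, 9, 25): truth gives 0; no alternative beats it.
(Checking all 27 profiles: 4 have a profitable deviation, 23 do not.)

4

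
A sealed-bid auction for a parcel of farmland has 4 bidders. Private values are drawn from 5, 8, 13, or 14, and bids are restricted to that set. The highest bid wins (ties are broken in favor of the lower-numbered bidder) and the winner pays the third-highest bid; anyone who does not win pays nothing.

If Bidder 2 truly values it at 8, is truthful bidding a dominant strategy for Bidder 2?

No

Consider the case where Bidder 1 bids 5, Bidder 3 bids 5 and Bidder 4 bids 13.
Truthful bid 8: loses, pays 0, utility 0.
Bid 13 instead: wins, pays 5, utility 8 - 5 = 3.
Since 3 > 0, bidding 13 is strictly better here, so truthful bidding is not dominant.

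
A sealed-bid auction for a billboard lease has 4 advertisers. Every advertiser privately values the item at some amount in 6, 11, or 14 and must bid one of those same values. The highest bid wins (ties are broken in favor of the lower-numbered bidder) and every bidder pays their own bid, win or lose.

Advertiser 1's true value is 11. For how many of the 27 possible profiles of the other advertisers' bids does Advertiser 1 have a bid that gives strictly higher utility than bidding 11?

Others bid (6, 6, 6): truth gives 0; bid 6 gives 5 > 0. Violating.
Others bid (6, 6, 14): truth gives -11; bid 14 gives -3 > -11. Violating.
Others bid (6, 11, 14): truth gives -11; bid 14 gives -3 > -11. Violating.
Others bid (6, 14, 6): truth gives -11; bid 14 gives -3 > -11. Violating.
Others bid (6, 6, 11): truth gives 0; no alternative beats it.
Others bid (6, 11, 6): truth gives 0; no alternative beats it.
(Checking all 27 profiles: 20 have a profitable deviation, 7 do not.)

20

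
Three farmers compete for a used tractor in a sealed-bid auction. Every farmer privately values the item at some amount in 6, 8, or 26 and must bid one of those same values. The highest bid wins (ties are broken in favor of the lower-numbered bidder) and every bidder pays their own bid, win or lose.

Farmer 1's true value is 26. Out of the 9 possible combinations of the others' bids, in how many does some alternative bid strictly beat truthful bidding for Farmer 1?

4

Others bid (6, 6): truth gives 0; bid 6 gives 20 > 0. Violating.
Others bid (6, 8): truth gives 0; bid 8 gives 18 > 0. Violating.
Others bid (8, 6): truth gives 0; bid 8 gives 18 > 0. Violating.
Others bid (8, 8): truth gives 0; bid 8 gives 18 > 0. Violating.
Others bid (6, 26): truth gives 0; no alternative beats it.
Others bid (8, 26): truth gives 0; no alternative beats it.
(Checking all 9 profiles: 4 have a profitable deviation, 5 do not.)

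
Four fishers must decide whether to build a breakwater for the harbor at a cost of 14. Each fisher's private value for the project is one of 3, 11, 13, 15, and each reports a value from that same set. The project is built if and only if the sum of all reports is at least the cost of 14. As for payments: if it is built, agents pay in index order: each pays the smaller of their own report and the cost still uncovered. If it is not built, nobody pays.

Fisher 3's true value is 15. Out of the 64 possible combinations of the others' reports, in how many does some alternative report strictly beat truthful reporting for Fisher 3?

3

Others report (3, 3, 11): truth gives 7; report 3 gives 12 > 7. Violating.
Others report (3, 3, 13): truth gives 7; report 3 gives 12 > 7. Violating.
Others report (3, 3, 15): truth gives 7; report 3 gives 12 > 7. Violating.
Others report (3, 3, 3): truth gives 7; no alternative beats it.
Others report (3, 11, 3): truth gives 15; no alternative beats it.
(Checking all 64 profiles: 3 have a profitable deviation, 61 do not.)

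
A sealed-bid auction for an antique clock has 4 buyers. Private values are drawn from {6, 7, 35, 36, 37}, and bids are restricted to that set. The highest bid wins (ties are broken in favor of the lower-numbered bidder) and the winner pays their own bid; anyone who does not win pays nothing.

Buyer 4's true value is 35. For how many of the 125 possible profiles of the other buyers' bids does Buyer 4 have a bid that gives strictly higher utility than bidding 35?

1

Others bid (6, 6, 6): truth gives 0; bid 7 gives 28 > 0. Violating.
Others bid (6, 6, 7): truth gives 0; no alternative beats it.
Others bid (6, 6, 35): truth gives 0; no alternative beats it.
(Checking all 125 profiles: 1 has a profitable deviation, 124 do not.)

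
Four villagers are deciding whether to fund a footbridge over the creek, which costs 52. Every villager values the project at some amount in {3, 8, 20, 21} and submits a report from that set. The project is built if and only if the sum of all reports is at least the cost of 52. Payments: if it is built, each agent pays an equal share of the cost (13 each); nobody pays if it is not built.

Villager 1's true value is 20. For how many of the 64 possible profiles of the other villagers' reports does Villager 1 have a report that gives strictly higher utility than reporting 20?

6

Others report (3, 8, 20): truth gives 0; report 21 gives 7 > 0. Violating.
Others report (3, 20, 8): truth gives 0; report 21 gives 7 > 0. Violating.
Others report (8, 3, 20): truth gives 0; report 21 gives 7 > 0. Violating.
Others report (8, 20, 3): truth gives 0; report 21 gives 7 > 0. Violating.
Others report (3, 3, 3): truth gives 0; no alternative beats it.
Others report (3, 3, 8): truth gives 0; no alternative beats it.
(Checking all 64 profiles: 6 have a profitable deviation, 58 do not.)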